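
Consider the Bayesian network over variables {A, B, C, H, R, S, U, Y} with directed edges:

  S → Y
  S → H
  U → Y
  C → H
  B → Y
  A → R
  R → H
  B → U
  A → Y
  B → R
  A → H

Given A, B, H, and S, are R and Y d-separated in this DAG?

Yes

Enumerating the 6 paths from R to Y and testing each for blocking by {A, B, H, S}:
  1. R ← B → U → Y — B:fork[blocks]; U:chain[open] ⇒ blocked
  2. R ← B → Y — B:fork[blocks] ⇒ blocked
  3. R → H ← S → Y — H:collider[open]; S:fork[blocks] ⇒ blocked
  4. R → H ← A → Y — H:collider[open]; A:fork[blocks] ⇒ blocked
  5. R ← A → Y — A:fork[blocks] ⇒ blocked
  6. R ← A → H ← S → Y — A:fork[blocks]; H:collider[open]; S:fork[blocks] ⇒ blocked
Since every path is blocked, d-separation holds.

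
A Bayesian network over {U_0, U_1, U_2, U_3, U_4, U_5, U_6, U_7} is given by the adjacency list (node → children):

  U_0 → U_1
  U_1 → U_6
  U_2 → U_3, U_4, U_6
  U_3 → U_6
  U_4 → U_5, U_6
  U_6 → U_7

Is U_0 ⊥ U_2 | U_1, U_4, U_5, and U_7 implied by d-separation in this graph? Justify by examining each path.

Yes

We examine all 3 paths between U_0 and U_2:
Path 1: U_0 → U_1 → U_6 ← U_3 ← U_2
  U_1 is a chain here and U_1 is conditioned on, so the path is blocked at U_1.
Path 2: U_0 → U_1 → U_6 ← U_2
  U_1 is a chain here and U_1 is conditioned on, so the path is blocked at U_1.
Path 3: U_0 → U_1 → U_6 ← U_4 ← U_2
  U_1 is a chain here and U_1 is conditioned on, so the path is blocked at U_1.
All paths are blocked; U_0 ⊥ U_2 | {U_1, U_4, U_5, U_7} holds.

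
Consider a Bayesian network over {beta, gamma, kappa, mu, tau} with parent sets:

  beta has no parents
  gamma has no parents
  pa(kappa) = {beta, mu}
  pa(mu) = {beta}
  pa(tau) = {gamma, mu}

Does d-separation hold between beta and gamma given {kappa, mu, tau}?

Enumerating the 2 paths from beta to gamma and testing each for blocking by {kappa, mu, tau}:
Path 1: beta → kappa ← mu → tau ← gamma
  mu is a fork here and mu is conditioned on, so the path is blocked at mu.
Path 2: beta → mu → tau ← gamma
  mu is a chain here and mu is conditioned on, so the path is blocked at mu.
Every path is blocked, so beta and gamma are d-separated given {kappa, mu, tau}.

Yes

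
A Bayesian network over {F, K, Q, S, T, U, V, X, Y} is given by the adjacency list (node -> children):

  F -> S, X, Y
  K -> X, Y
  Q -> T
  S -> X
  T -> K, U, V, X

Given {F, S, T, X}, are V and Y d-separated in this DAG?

Yes

We examine all 6 paths between V and Y:
Path 1: V ← T → K → X ← F → Y
  T is a fork here and T is conditioned on, so the path is blocked at T.
Path 2: V ← T → K → X ← S ← F → Y
  T is a fork here and T is conditioned on, so the path is blocked at T.
Path 3: V ← T → K → Y
  T is a fork here and T is conditioned on, so the path is blocked at T.
Path 4: V ← T → X ← K → Y
  T is a fork here and T is conditioned on, so the path is blocked at T.
Path 5: V ← T → X ← F → Y
  T is a fork here and T is conditioned on, so the path is blocked at T.
Path 6: V ← T → X ← S ← F → Y
  T is a fork here and T is conditioned on, so the path is blocked at T.
Every path is blocked, so V and Y are d-separated given {F, S, T, X}.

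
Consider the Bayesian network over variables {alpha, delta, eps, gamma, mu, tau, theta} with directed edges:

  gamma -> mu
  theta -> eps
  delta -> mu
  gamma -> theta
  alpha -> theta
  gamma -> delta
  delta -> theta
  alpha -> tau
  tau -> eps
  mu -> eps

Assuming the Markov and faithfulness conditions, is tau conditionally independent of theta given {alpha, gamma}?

Yes — tau and theta are d-separated given {alpha, gamma}.

We examine all 6 paths between tau and theta:
Path 1: tau ← alpha → theta
  alpha is a fork here and alpha is conditioned on, so the path is blocked at alpha.
Path 2: tau → eps ← mu ← gamma → theta
  eps is a collider here and neither eps nor any of its descendants is conditioned on, so the collider stays closed — the path is blocked at eps.
Path 3: tau → eps ← mu ← gamma → delta → theta
  eps is a collider here and neither eps nor any of its descendants is conditioned on, so the collider stays closed — the path is blocked at eps.
Path 4: tau → eps ← mu ← delta ← gamma → theta
  eps is a collider here and neither eps nor any of its descendants is conditioned on, so the collider stays closed — the path is blocked at eps.
Path 5: tau → eps ← mu ← delta → theta
  eps is a collider here and neither eps nor any of its descendants is conditioned on, so the collider stays closed — the path is blocked at eps.
Path 6: tau → eps ← theta
  eps is a collider here and neither eps nor any of its descendants is conditioned on, so the collider stays closed — the path is blocked at eps.
Every path is blocked, so tau and theta are d-separated given {alpha, gamma}.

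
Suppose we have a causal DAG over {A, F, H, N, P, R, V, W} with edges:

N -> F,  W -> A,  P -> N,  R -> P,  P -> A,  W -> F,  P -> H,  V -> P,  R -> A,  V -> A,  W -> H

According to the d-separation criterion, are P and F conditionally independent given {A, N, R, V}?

No — P and F are not d-separated given {A, N, R, V}.

Enumerating the 5 paths from P to F and testing each for blocking by {A, N, R, V}:
  1. P → A ← W → F — A:collider[open]; W:fork[open] ⇒ active
  2. P ← R → A ← W → F — R:fork[blocks]; A:collider[open]; W:fork[open] ⇒ blocked
  3. P ← V → A ← W → F — V:fork[blocks]; A:collider[open]; W:fork[open] ⇒ blocked
  4. P → H ← W → F — H:collider[blocks]; W:fork[open] ⇒ blocked
  5. P → N → F — N:chain[blocks] ⇒ blocked
Because an active path exists, P and F are not d-separated.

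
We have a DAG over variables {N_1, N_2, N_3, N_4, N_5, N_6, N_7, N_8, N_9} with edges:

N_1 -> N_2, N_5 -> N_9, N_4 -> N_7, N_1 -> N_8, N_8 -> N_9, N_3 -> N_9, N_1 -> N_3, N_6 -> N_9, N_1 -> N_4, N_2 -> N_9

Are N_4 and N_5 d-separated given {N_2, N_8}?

Yes — N_4 and N_5 are d-separated given {N_2, N_8}.

There are 3 undirected paths between N_4 and N_5; checking each against the conditioning set {N_2, N_8}:
Path 1: N_4 ← N_1 → N_3 → N_9 ← N_5
  N_9 is a collider here and neither N_9 nor any of its descendants is conditioned on, so the collider stays closed — the path is blocked at N_9.
Path 2: N_4 ← N_1 → N_2 → N_9 ← N_5
  N_2 is a chain here and N_2 is conditioned on, so the path is blocked at N_2.
Path 3: N_4 ← N_1 → N_8 → N_9 ← N_5
  N_8 is a chain here and N_8 is conditioned on, so the path is blocked at N_8.
Every path is blocked, so N_4 and N_5 are d-separated given {N_2, N_8}.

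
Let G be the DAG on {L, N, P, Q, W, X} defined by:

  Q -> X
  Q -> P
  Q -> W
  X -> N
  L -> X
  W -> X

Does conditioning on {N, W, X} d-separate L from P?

We examine all 2 paths between L and P:
Path 1: L → X ← Q → P
  X is a collider and X is conditioned on, which opens it; Q is a fork and Q is not conditioned on — no node blocks this path, so it is active.
Path 2: L → X ← W ← Q → P
  W is a chain here and W is conditioned on, so the path is blocked at W.
Since the path L → X ← Q → P is active, L and P are not d-separated given {N, W, X}.

No — L and P are not d-separated given {N, W, X}.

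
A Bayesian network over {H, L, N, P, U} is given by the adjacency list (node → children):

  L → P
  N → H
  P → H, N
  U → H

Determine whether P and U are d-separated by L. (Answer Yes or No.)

Yes

There are 2 undirected paths between P and U; checking each against the conditioning set {L}:
Path 1: P → H ← U
  H is a collider here and neither H nor any of its descendants is conditioned on, so the collider stays closed — the path is blocked at H.
Path 2: P → N → H ← U
  H is a collider here and neither H nor any of its descendants is conditioned on, so the collider stays closed — the path is blocked at H.
Every path is blocked, so P and U are d-separated given {L}.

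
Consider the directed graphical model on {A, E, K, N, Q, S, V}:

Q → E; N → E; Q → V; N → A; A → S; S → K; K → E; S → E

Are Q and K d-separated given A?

We examine all 3 paths between Q and K:
  1. Q → E ← K — E:collider[blocks] ⇒ blocked
  2. Q → E ← N → A → S → K — E:collider[blocks]; N:fork[open]; A:chain[blocks]; S:chain[open] ⇒ blocked
  3. Q → E ← S → K — E:collider[blocks]; S:fork[open] ⇒ blocked
Since every path is blocked, d-separation holds.

Yes — Q and K are d-separated given {A}.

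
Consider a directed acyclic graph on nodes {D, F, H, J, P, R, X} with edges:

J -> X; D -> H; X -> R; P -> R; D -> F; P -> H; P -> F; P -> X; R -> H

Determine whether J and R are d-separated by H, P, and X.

Yes

Enumerating the 4 paths from J to R and testing each for blocking by {H, P, X}:
Path 1: J → X → R
  X is a chain here and X is conditioned on, so the path is blocked at X.
Path 2: J → X ← P → R
  P is a fork here and P is conditioned on, so the path is blocked at P.
Path 3: J → X ← P → F ← D → H ← R
  P is a fork here and P is conditioned on, so the path is blocked at P.
Path 4: J → X ← P → H ← R
  P is a fork here and P is conditioned on, so the path is blocked at P.
Since every path is blocked, d-separation holds.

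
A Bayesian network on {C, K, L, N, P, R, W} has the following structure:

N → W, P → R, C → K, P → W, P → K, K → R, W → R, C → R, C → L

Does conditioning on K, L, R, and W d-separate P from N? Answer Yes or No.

There are 4 undirected paths between P and N; checking each against the conditioning set {K, L, R, W}:
Path 1: P → W ← N
  W is a collider and W is conditioned on, which opens it — no node blocks this path, so it is active.
Path 2: P → K ← C → R ← W ← N
  W is a chain here and W is conditioned on, so the path is blocked at W.
Path 3: P → K → R ← W ← N
  K is a chain here and K is conditioned on, so the path is blocked at K.
Path 4: P → R ← W ← N
  W is a chain here and W is conditioned on, so the path is blocked at W.
At least one path is unblocked, so d-separation fails.

No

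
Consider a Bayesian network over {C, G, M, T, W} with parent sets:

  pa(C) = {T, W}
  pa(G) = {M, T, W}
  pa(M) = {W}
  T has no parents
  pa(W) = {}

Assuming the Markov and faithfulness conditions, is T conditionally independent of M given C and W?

We examine all 4 paths between T and M:
Path 1: T → G ← W → M
  G is a collider here and neither G nor any of its descendants is conditioned on, so the collider stays closed — the path is blocked at G.
Path 2: T → G ← M
  G is a collider here and neither G nor any of its descendants is conditioned on, so the collider stays closed — the path is blocked at G.
Path 3: T → C ← W → G ← M
  W is a fork here and W is conditioned on, so the path is blocked at W.
Path 4: T → C ← W → M
  W is a fork here and W is conditioned on, so the path is blocked at W.
Since every path is blocked, d-separation holds.

Yes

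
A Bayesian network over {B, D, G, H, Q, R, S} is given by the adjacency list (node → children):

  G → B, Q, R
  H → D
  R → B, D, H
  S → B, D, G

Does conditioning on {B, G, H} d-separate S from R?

No

6 paths connect S and R; each must be blocked for d-separation to hold:
  1. S → B ← R — B:collider[open] ⇒ active
  2. S → B ← G → R — B:collider[open]; G:fork[blocks] ⇒ blocked
  3. S → G → R — G:chain[blocks] ⇒ blocked
  4. S → G → B ← R — G:chain[blocks]; B:collider[open] ⇒ blocked
  5. S → D ← R — D:collider[blocks] ⇒ blocked
  6. S → D ← H ← R — D:collider[blocks]; H:chain[blocks] ⇒ blocked
Because an active path exists, S and R are not d-separated.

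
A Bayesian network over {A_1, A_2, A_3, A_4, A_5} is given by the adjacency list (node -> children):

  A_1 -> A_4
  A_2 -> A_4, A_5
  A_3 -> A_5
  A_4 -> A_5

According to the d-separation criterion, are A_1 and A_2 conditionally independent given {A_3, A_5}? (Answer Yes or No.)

No

2 paths connect A_1 and A_2; each must be blocked for d-separation to hold:
Path 1: A_1 → A_4 → A_5 ← A_2
  A_4 is a chain and A_4 is not conditioned on; A_5 is a collider and A_5 is conditioned on, which opens it — no node blocks this path, so it is active.
Path 2: A_1 → A_4 ← A_2
  A_4 is a collider and its descendant A_5 is conditioned on, which opens it — no node blocks this path, so it is active.
At least one path is unblocked, so d-separation fails.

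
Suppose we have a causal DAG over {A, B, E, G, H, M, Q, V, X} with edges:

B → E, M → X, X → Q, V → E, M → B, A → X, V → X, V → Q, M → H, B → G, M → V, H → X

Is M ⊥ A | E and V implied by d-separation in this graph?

Yes — M and A are d-separated given {E, V}.

6 paths connect M and A; each must be blocked for d-separation to hold:
Path 1: M → H → X ← A
  X is a collider here and neither X nor any of its descendants is conditioned on, so the collider stays closed — the path is blocked at X.
Path 2: M → V → Q ← X ← A
  V is a chain here and V is conditioned on, so the path is blocked at V.
Path 3: M → V → X ← A
  V is a chain here and V is conditioned on, so the path is blocked at V.
Path 4: M → X ← A
  X is a collider here and neither X nor any of its descendants is conditioned on, so the collider stays closed — the path is blocked at X.
Path 5: M → B → E ← V → Q ← X ← A
  V is a fork here and V is conditioned on, so the path is blocked at V.
Path 6: M → B → E ← V → X ← A
  V is a fork here and V is conditioned on, so the path is blocked at V.
Every path is blocked, so M and A are d-separated given {E, V}.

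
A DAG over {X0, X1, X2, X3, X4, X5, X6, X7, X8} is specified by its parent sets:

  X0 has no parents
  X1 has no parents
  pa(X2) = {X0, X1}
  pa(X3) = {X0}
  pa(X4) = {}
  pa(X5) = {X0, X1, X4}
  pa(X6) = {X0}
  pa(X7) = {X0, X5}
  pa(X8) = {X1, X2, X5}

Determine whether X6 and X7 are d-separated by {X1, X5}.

6 paths connect X6 and X7; each must be blocked for d-separation to hold:
Path 1: X6 ← X0 → X7
  X0 is a fork and X0 is not conditioned on — no node blocks this path, so it is active.
Path 2: X6 ← X0 → X2 ← X1 → X8 ← X5 → X7
  X2 is a collider here and neither X2 nor any of its descendants is conditioned on, so the collider stays closed — the path is blocked at X2.
Path 3: X6 ← X0 → X2 ← X1 → X5 → X7
  X2 is a collider here and neither X2 nor any of its descendants is conditioned on, so the collider stays closed — the path is blocked at X2.
Path 4: X6 ← X0 → X2 → X8 ← X1 → X5 → X7
  X8 is a collider here and neither X8 nor any of its descendants is conditioned on, so the collider stays closed — the path is blocked at X8.
Path 5: X6 ← X0 → X2 → X8 ← X5 → X7
  X8 is a collider here and neither X8 nor any of its descendants is conditioned on, so the collider stays closed — the path is blocked at X8.
Path 6: X6 ← X0 → X5 → X7
  X5 is a chain here and X5 is conditioned on, so the path is blocked at X5.
Since the path X6 ← X0 → X7 is active, X6 and X7 are not d-separated given {X1, X5}.

No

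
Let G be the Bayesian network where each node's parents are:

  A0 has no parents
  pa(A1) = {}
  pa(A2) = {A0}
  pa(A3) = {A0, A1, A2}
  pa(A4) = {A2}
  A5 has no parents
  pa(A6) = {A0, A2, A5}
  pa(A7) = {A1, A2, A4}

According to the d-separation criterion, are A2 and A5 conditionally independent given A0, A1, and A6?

No — A2 and A5 are not d-separated given {A0, A1, A6}.

Enumerating the 5 paths from A2 to A5 and testing each for blocking by {A0, A1, A6}:
  1. A2 → A3 ← A0 → A6 ← A5 — A3:collider[blocks]; A0:fork[blocks]; A6:collider[open] ⇒ blocked
  2. A2 → A4 → A7 ← A1 → A3 ← A0 → A6 ← A5 — A4:chain[open]; A7:collider[blocks]; A1:fork[blocks]; A3:collider[blocks]; A0:fork[blocks]; A6:collider[open] ⇒ blocked
  3. A2 ← A0 → A6 ← A5 — A0:fork[blocks]; A6:collider[open] ⇒ blocked
  4. A2 → A6 ← A5 — A6:collider[open] ⇒ active
  5. A2 → A7 ← A1 → A3 ← A0 → A6 ← A5 — A7:collider[blocks]; A1:fork[blocks]; A3:collider[blocks]; A0:fork[blocks]; A6:collider[open] ⇒ blocked
Since the path A2 → A6 ← A5 is active, A2 and A5 are not d-separated given {A0, A1, A6}.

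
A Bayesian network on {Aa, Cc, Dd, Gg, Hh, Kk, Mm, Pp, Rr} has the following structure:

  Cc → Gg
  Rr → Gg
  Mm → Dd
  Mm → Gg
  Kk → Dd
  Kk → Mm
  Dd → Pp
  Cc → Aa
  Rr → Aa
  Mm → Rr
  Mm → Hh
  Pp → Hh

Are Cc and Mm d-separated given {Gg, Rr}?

No

There are 4 undirected paths between Cc and Mm; checking each against the conditioning set {Gg, Rr}:
  1. Cc → Aa ← Rr ← Mm — Aa:collider[blocks]; Rr:chain[blocks] ⇒ blocked
  2. Cc → Aa ← Rr → Gg ← Mm — Aa:collider[blocks]; Rr:fork[blocks]; Gg:collider[open] ⇒ blocked
  3. Cc → Gg ← Mm — Gg:collider[open] ⇒ active
  4. Cc → Gg ← Rr ← Mm — Gg:collider[open]; Rr:chain[blocks] ⇒ blocked
At least one path is unblocked, so d-separation fails.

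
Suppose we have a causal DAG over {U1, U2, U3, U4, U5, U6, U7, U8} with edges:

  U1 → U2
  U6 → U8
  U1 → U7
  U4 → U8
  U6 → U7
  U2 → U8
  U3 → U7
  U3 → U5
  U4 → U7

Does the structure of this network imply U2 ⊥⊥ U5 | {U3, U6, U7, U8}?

Yes — U2 and U5 are d-separated given {U3, U6, U7, U8}.

We examine all 3 paths between U2 and U5:
  1. U2 → U8 ← U6 → U7 ← U3 → U5 — U8:collider[open]; U6:fork[blocks]; U7:collider[open]; U3:fork[blocks] ⇒ blocked
  2. U2 → U8 ← U4 → U7 ← U3 → U5 — U8:collider[open]; U4:fork[open]; U7:collider[open]; U3:fork[blocks] ⇒ blocked
  3. U2 ← U1 → U7 ← U3 → U5 — U1:fork[open]; U7:collider[open]; U3:fork[blocks] ⇒ blocked
All paths are blocked; U2 ⊥ U5 | {U3, U6, U7, U8} holds.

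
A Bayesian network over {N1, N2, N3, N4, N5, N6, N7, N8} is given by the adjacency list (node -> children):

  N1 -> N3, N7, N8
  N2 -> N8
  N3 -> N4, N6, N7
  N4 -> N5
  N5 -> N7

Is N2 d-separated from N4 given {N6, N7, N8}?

There are 4 undirected paths between N2 and N4; checking each against the conditioning set {N6, N7, N8}:
Path 1: N2 → N8 ← N1 → N7 ← N5 ← N4
  N8 is a collider and N8 is conditioned on, which opens it; N1 is a fork and N1 is not conditioned on; N7 is a collider and N7 is conditioned on, which opens it; N5 is a chain and N5 is not conditioned on — no node blocks this path, so it is active.
Path 2: N2 → N8 ← N1 → N7 ← N3 → N4
  N8 is a collider and N8 is conditioned on, which opens it; N1 is a fork and N1 is not conditioned on; N7 is a collider and N7 is conditioned on, which opens it; N3 is a fork and N3 is not conditioned on — no node blocks this path, so it is active.
Path 3: N2 → N8 ← N1 → N3 → N7 ← N5 ← N4
  N8 is a collider and N8 is conditioned on, which opens it; N1 is a fork and N1 is not conditioned on; N3 is a chain and N3 is not conditioned on; N7 is a collider and N7 is conditioned on, which opens it; N5 is a chain and N5 is not conditioned on — no node blocks this path, so it is active.
Path 4: N2 → N8 ← N1 → N3 → N4
  N8 is a collider and N8 is conditioned on, which opens it; N1 is a fork and N1 is not conditioned on; N3 is a chain and N3 is not conditioned on — no node blocks this path, so it is active.
At least one path is unblocked, so d-separation fails.

No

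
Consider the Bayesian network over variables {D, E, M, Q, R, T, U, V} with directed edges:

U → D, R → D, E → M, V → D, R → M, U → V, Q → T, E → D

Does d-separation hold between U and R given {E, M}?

4 paths connect U and R; each must be blocked for d-separation to hold:
Path 1: U → V → D ← R
  D is a collider here and neither D nor any of its descendants is conditioned on, so the collider stays closed — the path is blocked at D.
Path 2: U → V → D ← E → M ← R
  D is a collider here and neither D nor any of its descendants is conditioned on, so the collider stays closed — the path is blocked at D.
Path 3: U → D ← R
  D is a collider here and neither D nor any of its descendants is conditioned on, so the collider stays closed — the path is blocked at D.
Path 4: U → D ← E → M ← R
  D is a collider here and neither D nor any of its descendants is conditioned on, so the collider stays closed — the path is blocked at D.
Since every path is blocked, d-separation holds.

Yes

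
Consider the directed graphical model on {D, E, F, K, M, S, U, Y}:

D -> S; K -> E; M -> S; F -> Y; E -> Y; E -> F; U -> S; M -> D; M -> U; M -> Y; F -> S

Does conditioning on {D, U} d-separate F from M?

There are 5 undirected paths between F and M; checking each against the conditioning set {D, U}:
  1. F → Y ← M — Y:collider[blocks] ⇒ blocked
  2. F → S ← M — S:collider[blocks] ⇒ blocked
  3. F → S ← D ← M — S:collider[blocks]; D:chain[blocks] ⇒ blocked
  4. F → S ← U ← M — S:collider[blocks]; U:chain[blocks] ⇒ blocked
  5. F ← E → Y ← M — E:fork[open]; Y:collider[blocks] ⇒ blocked
Every path is blocked, so F and M are d-separated given {D, U}.

Yes — F and M are d-separated given {D, U}.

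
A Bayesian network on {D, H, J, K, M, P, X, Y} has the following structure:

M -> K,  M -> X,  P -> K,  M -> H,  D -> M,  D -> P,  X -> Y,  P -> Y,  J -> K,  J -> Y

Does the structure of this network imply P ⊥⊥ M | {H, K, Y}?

No — P and M are not d-separated given {H, K, Y}.

There are 5 undirected paths between P and M; checking each against the conditioning set {H, K, Y}:
  1. P → K ← J → Y ← X ← M — K:collider[open]; J:fork[open]; Y:collider[open]; X:chain[open] ⇒ active
  2. P → K ← M — K:collider[open] ⇒ active
  3. P → Y ← X ← M — Y:collider[open]; X:chain[open] ⇒ active
  4. P → Y ← J → K ← M — Y:collider[open]; J:fork[open]; K:collider[open] ⇒ active
  5. P ← D → M — D:fork[open] ⇒ active
Because an active path exists, P and M are not d-separated.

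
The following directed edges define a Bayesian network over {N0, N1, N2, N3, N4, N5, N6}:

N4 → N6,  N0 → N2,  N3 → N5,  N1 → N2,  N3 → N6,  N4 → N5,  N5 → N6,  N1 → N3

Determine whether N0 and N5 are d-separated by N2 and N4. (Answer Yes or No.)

No — N0 and N5 are not d-separated given {N2, N4}.

Enumerating the 3 paths from N0 to N5 and testing each for blocking by {N2, N4}:
Path 1: N0 → N2 ← N1 → N3 → N5
  N2 is a collider and N2 is conditioned on, which opens it; N1 is a fork and N1 is not conditioned on; N3 is a chain and N3 is not conditioned on — no node blocks this path, so it is active.
Path 2: N0 → N2 ← N1 → N3 → N6 ← N5
  N6 is a collider here and neither N6 nor any of its descendants is conditioned on, so the collider stays closed — the path is blocked at N6.
Path 3: N0 → N2 ← N1 → N3 → N6 ← N4 → N5
  N6 is a collider here and neither N6 nor any of its descendants is conditioned on, so the collider stays closed — the path is blocked at N6.
Because an active path exists, N0 and N5 are not d-separated.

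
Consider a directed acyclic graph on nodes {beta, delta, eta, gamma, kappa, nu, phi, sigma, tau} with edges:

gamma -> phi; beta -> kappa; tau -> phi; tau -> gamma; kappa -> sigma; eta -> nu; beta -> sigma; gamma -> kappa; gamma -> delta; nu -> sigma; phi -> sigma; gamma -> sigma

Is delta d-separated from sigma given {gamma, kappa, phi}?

Enumerating the 5 paths from delta to sigma and testing each for blocking by {gamma, kappa, phi}:
  1. delta ← gamma → kappa ← beta → sigma — gamma:fork[blocks]; kappa:collider[open]; beta:fork[open] ⇒ blocked
  2. delta ← gamma → kappa → sigma — gamma:fork[blocks]; kappa:chain[blocks] ⇒ blocked
  3. delta ← gamma ← tau → phi → sigma — gamma:chain[blocks]; tau:fork[open]; phi:chain[blocks] ⇒ blocked
  4. delta ← gamma → sigma — gamma:fork[blocks] ⇒ blocked
  5. delta ← gamma → phi → sigma — gamma:fork[blocks]; phi:chain[blocks] ⇒ blocked
Every path is blocked, so delta and sigma are d-separated given {gamma, kappa, phi}.

Yes — delta and sigma are d-separated given {gamma, kappa, phi}.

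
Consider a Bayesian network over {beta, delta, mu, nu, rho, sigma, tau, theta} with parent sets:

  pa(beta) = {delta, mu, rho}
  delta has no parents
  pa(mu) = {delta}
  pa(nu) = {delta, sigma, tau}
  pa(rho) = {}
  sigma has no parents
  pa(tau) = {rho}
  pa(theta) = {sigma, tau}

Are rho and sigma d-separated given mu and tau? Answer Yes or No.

There are 6 undirected paths between rho and sigma; checking each against the conditioning set {mu, tau}:
  1. rho → beta ← delta → nu ← sigma — beta:collider[blocks]; delta:fork[open]; nu:collider[blocks] ⇒ blocked
  2. rho → beta ← delta → nu ← tau → theta ← sigma — beta:collider[blocks]; delta:fork[open]; nu:collider[blocks]; tau:fork[blocks]; theta:collider[blocks] ⇒ blocked
  3. rho → beta ← mu ← delta → nu ← sigma — beta:collider[blocks]; mu:chain[blocks]; delta:fork[open]; nu:collider[blocks] ⇒ blocked
  4. rho → beta ← mu ← delta → nu ← tau → theta ← sigma — beta:collider[blocks]; mu:chain[blocks]; delta:fork[open]; nu:collider[blocks]; tau:fork[blocks]; theta:collider[blocks] ⇒ blocked
  5. rho → tau → theta ← sigma — tau:chain[blocks]; theta:collider[blocks] ⇒ blocked
  6. rho → tau → nu ← sigma — tau:chain[blocks]; nu:collider[blocks] ⇒ blocked
All paths are blocked; rho ⊥ sigma | {mu, tau} holds.

Yes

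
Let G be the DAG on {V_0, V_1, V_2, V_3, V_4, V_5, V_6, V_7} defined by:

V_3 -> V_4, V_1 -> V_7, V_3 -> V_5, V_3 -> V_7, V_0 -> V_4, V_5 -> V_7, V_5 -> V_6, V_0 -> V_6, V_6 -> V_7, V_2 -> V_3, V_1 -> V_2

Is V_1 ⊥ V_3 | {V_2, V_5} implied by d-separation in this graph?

There are 6 undirected paths between V_1 and V_3; checking each against the conditioning set {V_2, V_5}:
Path 1: V_1 → V_2 → V_3
  V_2 is a chain here and V_2 is conditioned on, so the path is blocked at V_2.
Path 2: V_1 → V_7 ← V_5 ← V_3
  V_7 is a collider here and neither V_7 nor any of its descendants is conditioned on, so the collider stays closed — the path is blocked at V_7.
Path 3: V_1 → V_7 ← V_5 → V_6 ← V_0 → V_4 ← V_3
  V_7 is a collider here and neither V_7 nor any of its descendants is conditioned on, so the collider stays closed — the path is blocked at V_7.
Path 4: V_1 → V_7 ← V_3
  V_7 is a collider here and neither V_7 nor any of its descendants is conditioned on, so the collider stays closed — the path is blocked at V_7.
Path 5: V_1 → V_7 ← V_6 ← V_5 ← V_3
  V_7 is a collider here and neither V_7 nor any of its descendants is conditioned on, so the collider stays closed — the path is blocked at V_7.
Path 6: V_1 → V_7 ← V_6 ← V_0 → V_4 ← V_3
  V_7 is a collider here and neither V_7 nor any of its descendants is conditioned on, so the collider stays closed — the path is blocked at V_7.
All paths are blocked; V_1 ⊥ V_3 | {V_2, V_5} holds.

Yes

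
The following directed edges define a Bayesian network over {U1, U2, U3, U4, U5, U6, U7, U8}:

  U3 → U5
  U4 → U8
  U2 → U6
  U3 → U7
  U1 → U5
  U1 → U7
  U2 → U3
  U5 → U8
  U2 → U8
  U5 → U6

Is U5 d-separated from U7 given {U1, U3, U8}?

Yes — U5 and U7 are d-separated given {U1, U3, U8}.

There are 4 undirected paths between U5 and U7; checking each against the conditioning set {U1, U3, U8}:
  1. U5 → U8 ← U2 → U3 → U7 — U8:collider[open]; U2:fork[open]; U3:chain[blocks] ⇒ blocked
  2. U5 → U6 ← U2 → U3 → U7 — U6:collider[blocks]; U2:fork[open]; U3:chain[blocks] ⇒ blocked
  3. U5 ← U1 → U7 — U1:fork[blocks] ⇒ blocked
  4. U5 ← U3 → U7 — U3:fork[blocks] ⇒ blocked
Every path is blocked, so U5 and U7 are d-separated given {U1, U3, U8}.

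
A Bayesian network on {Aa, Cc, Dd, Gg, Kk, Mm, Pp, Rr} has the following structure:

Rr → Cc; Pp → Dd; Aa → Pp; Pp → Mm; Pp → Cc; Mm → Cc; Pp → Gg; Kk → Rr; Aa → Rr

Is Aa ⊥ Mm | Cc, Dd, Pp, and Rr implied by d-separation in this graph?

Yes

There are 4 undirected paths between Aa and Mm; checking each against the conditioning set {Cc, Dd, Pp, Rr}:
  1. Aa → Pp → Cc ← Mm — Pp:chain[blocks]; Cc:collider[open] ⇒ blocked
  2. Aa → Pp → Mm — Pp:chain[blocks] ⇒ blocked
  3. Aa → Rr → Cc ← Pp → Mm — Rr:chain[blocks]; Cc:collider[open]; Pp:fork[blocks] ⇒ blocked
  4. Aa → Rr → Cc ← Mm — Rr:chain[blocks]; Cc:collider[open] ⇒ blocked
Every path is blocked, so Aa and Mm are d-separated given {Cc, Dd, Pp, Rr}.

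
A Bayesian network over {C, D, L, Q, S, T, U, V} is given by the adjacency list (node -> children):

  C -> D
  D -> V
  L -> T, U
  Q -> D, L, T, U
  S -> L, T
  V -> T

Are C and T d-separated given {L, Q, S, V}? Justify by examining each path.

We examine all 6 paths between C and T:
  1. C → D ← Q → T — D:collider[open]; Q:fork[blocks] ⇒ blocked
  2. C → D ← Q → L → T — D:collider[open]; Q:fork[blocks]; L:chain[blocks] ⇒ blocked
  3. C → D ← Q → L ← S → T — D:collider[open]; Q:fork[blocks]; L:collider[open]; S:fork[blocks] ⇒ blocked
  4. C → D ← Q → U ← L → T — D:collider[open]; Q:fork[blocks]; U:collider[blocks]; L:fork[blocks] ⇒ blocked
  5. C → D ← Q → U ← L ← S → T — D:collider[open]; Q:fork[blocks]; U:collider[blocks]; L:chain[blocks]; S:fork[blocks] ⇒ blocked
  6. C → D → V → T — D:chain[open]; V:chain[blocks] ⇒ blocked
Since every path is blocked, d-separation holds.

Yes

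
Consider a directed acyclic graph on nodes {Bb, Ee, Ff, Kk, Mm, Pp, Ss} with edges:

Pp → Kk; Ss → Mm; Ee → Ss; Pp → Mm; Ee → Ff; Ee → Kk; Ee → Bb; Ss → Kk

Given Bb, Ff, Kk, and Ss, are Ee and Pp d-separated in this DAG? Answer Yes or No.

No

There are 4 undirected paths between Ee and Pp; checking each against the conditioning set {Bb, Ff, Kk, Ss}:
Path 1: Ee → Ss → Mm ← Pp
  Ss is a chain here and Ss is conditioned on, so the path is blocked at Ss.
Path 2: Ee → Ss → Kk ← Pp
  Ss is a chain here and Ss is conditioned on, so the path is blocked at Ss.
Path 3: Ee → Kk ← Ss → Mm ← Pp
  Ss is a fork here and Ss is conditioned on, so the path is blocked at Ss.
Path 4: Ee → Kk ← Pp
  Kk is a collider and Kk is conditioned on, which opens it — no node blocks this path, so it is active.
Since the path Ee → Kk ← Pp is active, Ee and Pp are not d-separated given {Bb, Ff, Kk, Ss}.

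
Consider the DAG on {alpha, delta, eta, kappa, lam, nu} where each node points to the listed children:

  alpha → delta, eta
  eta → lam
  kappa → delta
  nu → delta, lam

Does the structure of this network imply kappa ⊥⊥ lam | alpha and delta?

2 paths connect kappa and lam; each must be blocked for d-separation to hold:
Path 1: kappa → delta ← nu → lam
  delta is a collider and delta is conditioned on, which opens it; nu is a fork and nu is not conditioned on — no node blocks this path, so it is active.
Path 2: kappa → delta ← alpha → eta → lam
  alpha is a fork here and alpha is conditioned on, so the path is blocked at alpha.
At least one path is unblocked, so d-separation fails.

No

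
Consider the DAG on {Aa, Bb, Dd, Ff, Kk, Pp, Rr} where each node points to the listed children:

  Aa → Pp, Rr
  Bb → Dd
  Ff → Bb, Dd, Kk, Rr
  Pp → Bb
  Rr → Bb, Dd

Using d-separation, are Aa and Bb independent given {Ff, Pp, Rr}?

Enumerating the 6 paths from Aa to Bb and testing each for blocking by {Ff, Pp, Rr}:
Path 1: Aa → Rr → Dd ← Bb
  Rr is a chain here and Rr is conditioned on, so the path is blocked at Rr.
Path 2: Aa → Rr → Dd ← Ff → Bb
  Rr is a chain here and Rr is conditioned on, so the path is blocked at Rr.
Path 3: Aa → Rr → Bb
  Rr is a chain here and Rr is conditioned on, so the path is blocked at Rr.
Path 4: Aa → Rr ← Ff → Dd ← Bb
  Ff is a fork here and Ff is conditioned on, so the path is blocked at Ff.
Path 5: Aa → Rr ← Ff → Bb
  Ff is a fork here and Ff is conditioned on, so the path is blocked at Ff.
Path 6: Aa → Pp → Bb
  Pp is a chain here and Pp is conditioned on, so the path is blocked at Pp.
Since every path is blocked, d-separation holds.

Yes — Aa and Bb are d-separated given {Ff, Pp, Rr}.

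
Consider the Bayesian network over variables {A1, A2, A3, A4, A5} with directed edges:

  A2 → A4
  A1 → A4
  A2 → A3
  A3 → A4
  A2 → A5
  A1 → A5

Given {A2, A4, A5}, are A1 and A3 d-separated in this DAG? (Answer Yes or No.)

No

There are 4 undirected paths between A1 and A3; checking each against the conditioning set {A2, A4, A5}:
  1. A1 → A5 ← A2 → A3 — A5:collider[open]; A2:fork[blocks] ⇒ blocked
  2. A1 → A5 ← A2 → A4 ← A3 — A5:collider[open]; A2:fork[blocks]; A4:collider[open] ⇒ blocked
  3. A1 → A4 ← A3 — A4:collider[open] ⇒ active
  4. A1 → A4 ← A2 → A3 — A4:collider[open]; A2:fork[blocks] ⇒ blocked
At least one path is unblocked, so d-separation fails.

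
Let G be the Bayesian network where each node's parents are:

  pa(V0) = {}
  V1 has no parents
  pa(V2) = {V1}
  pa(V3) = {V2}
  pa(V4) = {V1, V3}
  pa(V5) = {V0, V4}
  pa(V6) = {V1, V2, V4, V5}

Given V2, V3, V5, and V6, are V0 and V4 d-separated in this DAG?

No — V0 and V4 are not d-separated given {V2, V3, V5, V6}.

We examine all 6 paths between V0 and V4:
Path 1: V0 → V5 ← V4
  V5 is a collider and V5 is conditioned on, which opens it — no node blocks this path, so it is active.
Path 2: V0 → V5 → V6 ← V1 → V4
  V5 is a chain here and V5 is conditioned on, so the path is blocked at V5.
Path 3: V0 → V5 → V6 ← V1 → V2 → V3 → V4
  V5 is a chain here and V5 is conditioned on, so the path is blocked at V5.
Path 4: V0 → V5 → V6 ← V4
  V5 is a chain here and V5 is conditioned on, so the path is blocked at V5.
Path 5: V0 → V5 → V6 ← V2 ← V1 → V4
  V5 is a chain here and V5 is conditioned on, so the path is blocked at V5.
Path 6: V0 → V5 → V6 ← V2 → V3 → V4
  V5 is a chain here and V5 is conditioned on, so the path is blocked at V5.
Since the path V0 → V5 ← V4 is active, V0 and V4 are not d-separated given {V2, V3, V5, V6}.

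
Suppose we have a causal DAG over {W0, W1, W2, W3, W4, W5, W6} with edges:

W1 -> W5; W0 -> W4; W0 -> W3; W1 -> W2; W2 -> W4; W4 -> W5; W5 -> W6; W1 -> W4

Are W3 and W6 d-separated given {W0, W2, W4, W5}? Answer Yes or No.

Enumerating the 3 paths from W3 to W6 and testing each for blocking by {W0, W2, W4, W5}:
  1. W3 ← W0 → W4 → W5 → W6 — W0:fork[blocks]; W4:chain[blocks]; W5:chain[blocks] ⇒ blocked
  2. W3 ← W0 → W4 ← W1 → W5 → W6 — W0:fork[blocks]; W4:collider[open]; W1:fork[open]; W5:chain[blocks] ⇒ blocked
  3. W3 ← W0 → W4 ← W2 ← W1 → W5 → W6 — W0:fork[blocks]; W4:collider[open]; W2:chain[blocks]; W1:fork[open]; W5:chain[blocks] ⇒ blocked
Since every path is blocked, d-separation holds.

Yes — W3 and W6 are d-separated given {W0, W2, W4, W5}.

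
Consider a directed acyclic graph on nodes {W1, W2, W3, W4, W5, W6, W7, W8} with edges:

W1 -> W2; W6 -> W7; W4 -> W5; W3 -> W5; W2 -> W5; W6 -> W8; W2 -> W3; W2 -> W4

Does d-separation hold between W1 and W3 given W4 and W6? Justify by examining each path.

Enumerating the 3 paths from W1 to W3 and testing each for blocking by {W4, W6}:
Path 1: W1 → W2 → W3
  W2 is a chain and W2 is not conditioned on — no node blocks this path, so it is active.
Path 2: W1 → W2 → W4 → W5 ← W3
  W4 is a chain here and W4 is conditioned on, so the path is blocked at W4.
Path 3: W1 → W2 → W5 ← W3
  W5 is a collider here and neither W5 nor any of its descendants is conditioned on, so the collider stays closed — the path is blocked at W5.
Since the path W1 → W2 → W3 is active, W1 and W3 are not d-separated given {W4, W6}.

No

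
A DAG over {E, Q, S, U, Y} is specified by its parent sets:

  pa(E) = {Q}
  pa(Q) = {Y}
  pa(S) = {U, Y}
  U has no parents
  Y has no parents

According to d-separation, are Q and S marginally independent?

The only undirected path from Q to S is:
  1. Q ← Y → S — Y:fork[open] ⇒ active
At least one path is unblocked, so d-separation fails.

No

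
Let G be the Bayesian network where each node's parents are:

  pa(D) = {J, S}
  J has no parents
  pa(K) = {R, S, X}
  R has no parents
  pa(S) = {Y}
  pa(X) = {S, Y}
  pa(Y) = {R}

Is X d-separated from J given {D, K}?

5 paths connect X and J; each must be blocked for d-separation to hold:
Path 1: X ← Y ← R → K ← S → D ← J
  Y is a chain and Y is not conditioned on; R is a fork and R is not conditioned on; K is a collider and K is conditioned on, which opens it; S is a fork and S is not conditioned on; D is a collider and D is conditioned on, which opens it — no node blocks this path, so it is active.
Path 2: X ← Y → S → D ← J
  Y is a fork and Y is not conditioned on; S is a chain and S is not conditioned on; D is a collider and D is conditioned on, which opens it — no node blocks this path, so it is active.
Path 3: X → K ← R → Y → S → D ← J
  K is a collider and K is conditioned on, which opens it; R is a fork and R is not conditioned on; Y is a chain and Y is not conditioned on; S is a chain and S is not conditioned on; D is a collider and D is conditioned on, which opens it — no node blocks this path, so it is active.
Path 4: X → K ← S → D ← J
  K is a collider and K is conditioned on, which opens it; S is a fork and S is not conditioned on; D is a collider and D is conditioned on, which opens it — no node blocks this path, so it is active.
Path 5: X ← S → D ← J
  S is a fork and S is not conditioned on; D is a collider and D is conditioned on, which opens it — no node blocks this path, so it is active.
Because an active path exists, X and J are not d-separated.

No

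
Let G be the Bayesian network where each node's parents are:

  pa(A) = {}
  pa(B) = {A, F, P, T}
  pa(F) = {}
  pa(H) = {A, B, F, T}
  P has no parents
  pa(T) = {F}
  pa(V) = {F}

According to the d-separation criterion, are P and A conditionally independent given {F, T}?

Yes — P and A are d-separated given {F, T}.

6 paths connect P and A; each must be blocked for d-separation to hold:
Path 1: P → B ← A
  B is a collider here and neither B nor any of its descendants is conditioned on, so the collider stays closed — the path is blocked at B.
Path 2: P → B → H ← A
  H is a collider here and neither H nor any of its descendants is conditioned on, so the collider stays closed — the path is blocked at H.
Path 3: P → B ← T → H ← A
  B is a collider here and neither B nor any of its descendants is conditioned on, so the collider stays closed — the path is blocked at B.
Path 4: P → B ← T ← F → H ← A
  B is a collider here and neither B nor any of its descendants is conditioned on, so the collider stays closed — the path is blocked at B.
Path 5: P → B ← F → H ← A
  B is a collider here and neither B nor any of its descendants is conditioned on, so the collider stays closed — the path is blocked at B.
Path 6: P → B ← F → T → H ← A
  B is a collider here and neither B nor any of its descendants is conditioned on, so the collider stays closed — the path is blocked at B.
Since every path is blocked, d-separation holds.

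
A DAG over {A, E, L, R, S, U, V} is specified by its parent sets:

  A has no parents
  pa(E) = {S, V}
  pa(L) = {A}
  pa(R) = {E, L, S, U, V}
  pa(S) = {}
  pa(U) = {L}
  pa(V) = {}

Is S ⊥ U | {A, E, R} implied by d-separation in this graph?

No

6 paths connect S and U; each must be blocked for d-separation to hold:
Path 1: S → R ← U
  R is a collider and R is conditioned on, which opens it — no node blocks this path, so it is active.
Path 2: S → R ← L → U
  R is a collider and R is conditioned on, which opens it; L is a fork and L is not conditioned on — no node blocks this path, so it is active.
Path 3: S → E → R ← U
  E is a chain here and E is conditioned on, so the path is blocked at E.
Path 4: S → E → R ← L → U
  E is a chain here and E is conditioned on, so the path is blocked at E.
Path 5: S → E ← V → R ← U
  E is a collider and E is conditioned on, which opens it; V is a fork and V is not conditioned on; R is a collider and R is conditioned on, which opens it — no node blocks this path, so it is active.
Path 6: S → E ← V → R ← L → U
  E is a collider and E is conditioned on, which opens it; V is a fork and V is not conditioned on; R is a collider and R is conditioned on, which opens it; L is a fork and L is not conditioned on — no node blocks this path, so it is active.
At least one path is unblocked, so d-separation fails.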